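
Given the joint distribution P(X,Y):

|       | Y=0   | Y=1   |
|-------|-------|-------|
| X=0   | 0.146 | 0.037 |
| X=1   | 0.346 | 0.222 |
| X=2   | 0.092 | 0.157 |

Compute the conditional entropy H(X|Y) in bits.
1.3496 bits

H(X|Y) = H(X,Y) - H(Y)

H(X,Y) = -Σ_{x,y} P(x,y) log₂ P(x,y). Per-cell terms -P(x,y)·log₂P(x,y):
  X=0: 0.4052901, 0.1759842
  X=1: 0.5297800, 0.4820438
  X=2: 0.3166845, 0.4193727
Sum of the 6 terms: H(X,Y) = 2.329155 bits

Marginal of Y (column sums):
  P(Y=0) = 0.146 + 0.346 + 0.092 = 0.584
  P(Y=1) = 0.037 + 0.222 + 0.157 = 0.416
H(Y) = -[0.584·log₂(0.584) + 0.416·log₂(0.416)]
  = 0.4531605 + 0.5263833 = 0.979544 bits

H(X|Y) = H(X,Y) - H(Y) = 2.329155 - 0.979544 = 1.3496 bits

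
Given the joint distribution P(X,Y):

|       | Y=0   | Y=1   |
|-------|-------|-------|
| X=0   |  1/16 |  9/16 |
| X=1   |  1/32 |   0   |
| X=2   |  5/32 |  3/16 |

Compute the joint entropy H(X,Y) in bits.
1.7444 bits

H(X,Y) = -Σ_{x,y} P(x,y) log₂ P(x,y). Per-cell terms -P(x,y)·log₂P(x,y):
  X=0: 0.25000, 0.46692
  X=1: 0.15625, 0.00000
  X=2: 0.41845, 0.45282
  (cells with P = 0 contribute 0)
Sum of the 6 terms: H(X,Y) = 1.7444 bits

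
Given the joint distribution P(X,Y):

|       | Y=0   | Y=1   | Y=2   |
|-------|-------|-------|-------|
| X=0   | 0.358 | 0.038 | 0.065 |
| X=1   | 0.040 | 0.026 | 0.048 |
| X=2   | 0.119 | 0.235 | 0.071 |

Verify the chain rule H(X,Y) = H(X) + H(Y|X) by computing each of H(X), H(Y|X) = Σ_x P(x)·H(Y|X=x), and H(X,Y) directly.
H(X) = 1.3968 bits, H(Y|X) = 1.2296 bits, H(X,Y) = 2.6264 bits

Marginal of X (row sums):
  P(X=0) = 0.358 + 0.038 + 0.065 = 0.461
  P(X=1) = 0.040 + 0.026 + 0.048 = 0.114
  P(X=2) = 0.119 + 0.235 + 0.071 = 0.425
H(X) = -[0.461·log₂(0.461) + 0.114·log₂(0.114) + 0.425·log₂(0.425)]
  = 0.51501 + 0.35715 + 0.52465 = 1.3968 bits

H(Y|X) = Σ_x P(x)·H(Y|X=x):
  X=0: P(X=0) = 0.461, P(Y|X=0) = (358/461, 38/461, 65/461) → H(Y|X=0) = 0.97860
  X=1: P(X=1) = 0.114, P(Y|X=1) = (20/57, 13/57, 8/19) → H(Y|X=1) = 1.54195
  X=2: P(X=2) = 0.425, P(Y|X=2) = (7/25, 47/85, 71/425) → H(Y|X=2) = 1.41815
H(Y|X) = 0.461·0.97860 + 0.114·1.54195 + 0.425·1.41815 = 1.2296 bits

H(X,Y) = -Σ_{x,y} P(x,y) log₂ P(x,y). Per-cell terms -P(x,y)·log₂P(x,y):
  X=0: 0.53054, 0.17928, 0.25632
  X=1: 0.18575, 0.13690, 0.21028
  X=2: 0.36545, 0.49098, 0.27094
Sum of the 9 terms: H(X,Y) = 2.6264 bits

Chain rule check:
  H(X) + H(Y|X) = 1.3968 + 1.2296 = 2.6264 bits
  H(X,Y) = 2.6264 bits
✓ Chain rule verified.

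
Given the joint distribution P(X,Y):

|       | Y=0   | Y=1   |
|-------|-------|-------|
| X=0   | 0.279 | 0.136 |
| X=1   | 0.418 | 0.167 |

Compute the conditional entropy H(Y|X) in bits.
0.8835 bits

H(Y|X) = H(X,Y) - H(X)

H(X,Y) = -Σ_{x,y} P(x,y) log₂ P(x,y). Per-cell terms -P(x,y)·log₂P(x,y):
  X=0: 0.5138240, 0.3914517
  X=1: 0.5260217, 0.4312074
Sum of the 4 terms: H(X,Y) = 1.8625048 bits

Marginal of X (row sums):
  P(X=0) = 0.279 + 0.136 = 0.415
  P(X=1) = 0.418 + 0.167 = 0.585
H(X) = -[0.415·log₂(0.415) + 0.585·log₂(0.585)]
  = 0.5265590 + 0.4524925 = 0.9790515 bits

H(Y|X) = H(X,Y) - H(X) = 1.8625048 - 0.9790515 = 0.8835 bits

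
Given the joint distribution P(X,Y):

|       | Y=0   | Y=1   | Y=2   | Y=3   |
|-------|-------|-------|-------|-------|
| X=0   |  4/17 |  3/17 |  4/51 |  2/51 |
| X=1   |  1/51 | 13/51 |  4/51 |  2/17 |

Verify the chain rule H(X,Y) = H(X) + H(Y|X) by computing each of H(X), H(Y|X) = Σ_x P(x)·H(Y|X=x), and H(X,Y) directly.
H(X) = 0.9975 bits, H(Y|X) = 1.6717 bits, H(X,Y) = 2.6692 bits

Marginal of X (row sums):
  P(X=0) = 4/17 + 3/17 + 4/51 + 2/51 = 9/17
  P(X=1) = 1/51 + 13/51 + 4/51 + 2/17 = 8/17
H(X) = -[(9/17)·log₂(9/17) + (8/17)·log₂(8/17)]
  = 0.48576 + 0.51175 = 0.9975 bits

H(Y|X) = Σ_x P(x)·H(Y|X=x):
  X=0: P(X=0) = 9/17, P(Y|X=0) = (4/9, 1/3, 4/27, 2/27) → H(Y|X=0) = 1.73456
  X=1: P(X=1) = 8/17, P(Y|X=1) = (1/24, 13/24, 1/6, 1/4) → H(Y|X=1) = 1.60098
H(Y|X) = (9/17)·1.73456 + (8/17)·1.60098 = 1.6717 bits

H(X,Y) = -Σ_{x,y} P(x,y) log₂ P(x,y). Per-cell terms -P(x,y)·log₂P(x,y):
  X=0: 0.49117, 0.44162, 0.28803, 0.18323
  X=1: 0.11122, 0.50266, 0.28803, 0.36323
Sum of the 8 terms: H(X,Y) = 2.6692 bits

Chain rule check:
  H(X) + H(Y|X) = 0.9975 + 1.6717 = 2.6692 bits
  H(X,Y) = 2.6692 bits
✓ Chain rule verified.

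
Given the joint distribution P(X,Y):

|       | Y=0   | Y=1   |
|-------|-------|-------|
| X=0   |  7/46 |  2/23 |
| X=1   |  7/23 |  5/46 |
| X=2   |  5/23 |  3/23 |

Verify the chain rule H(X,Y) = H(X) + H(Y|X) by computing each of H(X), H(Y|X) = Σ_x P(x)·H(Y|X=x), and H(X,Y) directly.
H(X) = 1.5504 bits, H(Y|X) = 0.9015 bits, H(X,Y) = 2.4520 bits

Marginal of X (row sums):
  P(X=0) = 7/46 + 2/23 = 11/46
  P(X=1) = 7/23 + 5/46 = 19/46
  P(X=2) = 5/23 + 3/23 = 8/23
H(X) = -[(11/46)·log₂(11/46) + (19/46)·log₂(19/46) + (8/23)·log₂(8/23)]
  = 0.49360 + 0.52689 + 0.52993 = 1.5504 bits

H(Y|X) = Σ_x P(x)·H(Y|X=x):
  X=0: P(X=0) = 11/46, P(Y|X=0) = (7/11, 4/11) → H(Y|X=0) = 0.94566
  X=1: P(X=1) = 19/46, P(Y|X=1) = (14/19, 5/19) → H(Y|X=1) = 0.83147
  X=2: P(X=2) = 8/23, P(Y|X=2) = (5/8, 3/8) → H(Y|X=2) = 0.95443
H(Y|X) = (11/46)·0.94566 + (19/46)·0.83147 + (8/23)·0.95443 = 0.9015 bits

H(X,Y) = -Σ_{x,y} P(x,y) log₂ P(x,y). Per-cell terms -P(x,y)·log₂P(x,y):
  X=0: 0.41334, 0.30640
  X=1: 0.52232, 0.34800
  X=2: 0.47862, 0.38330
Sum of the 6 terms: H(X,Y) = 2.4520 bits

Chain rule check:
  H(X) + H(Y|X) = 1.5504 + 0.9015 = 2.4519 bits
  H(X,Y) = 2.4520 bits
✓ Chain rule verified (Δ = 0.0001 is 4-dp rounding noise: each of the three values was rounded independently).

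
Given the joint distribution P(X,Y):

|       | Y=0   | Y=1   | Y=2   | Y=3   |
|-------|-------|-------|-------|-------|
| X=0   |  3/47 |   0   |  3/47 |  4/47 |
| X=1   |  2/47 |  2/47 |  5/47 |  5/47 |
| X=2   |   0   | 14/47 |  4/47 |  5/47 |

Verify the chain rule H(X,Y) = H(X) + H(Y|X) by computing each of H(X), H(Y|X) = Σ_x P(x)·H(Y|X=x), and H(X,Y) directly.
H(X) = 1.5000 bits, H(Y|X) = 1.5515 bits, H(X,Y) = 3.0516 bits

Marginal of X (row sums):
  P(X=0) = 3/47 + 0 + 3/47 + 4/47 = 10/47
  P(X=1) = 2/47 + 2/47 + 5/47 + 5/47 = 14/47
  P(X=2) = 0 + 14/47 + 4/47 + 5/47 = 23/47
H(X) = -[(10/47)·log₂(10/47) + (14/47)·log₂(14/47) + (23/47)·log₂(23/47)]
  = 0.4750 + 0.5205 + 0.5045 = 1.5000 bits

H(Y|X) = Σ_x P(x)·H(Y|X=x):
  X=0: P(X=0) = 10/47, P(Y|X=0) = (3/10, 0, 3/10, 2/5) → H(Y|X=0) = 1.5710
  X=1: P(X=1) = 14/47, P(Y|X=1) = (1/7, 1/7, 5/14, 5/14) → H(Y|X=1) = 1.8631
  X=2: P(X=2) = 23/47, P(Y|X=2) = (0, 14/23, 4/23, 5/23) → H(Y|X=2) = 1.3534
H(Y|X) = (10/47)·1.5710 + (14/47)·1.8631 + (23/47)·1.3534 = 1.5515 bits

H(X,Y) = -Σ_{x,y} P(x,y) log₂ P(x,y). Per-cell terms -P(x,y)·log₂P(x,y):
  X=0: 0.2534, 0.0000, 0.2534, 0.3025
  X=1: 0.1938, 0.1938, 0.3439, 0.3439
  X=2: 0.0000, 0.5205, 0.3025, 0.3439
  (cells with P = 0 contribute 0)
Sum of the 12 terms: H(X,Y) = 3.0516 bits

Chain rule check:
  H(X) + H(Y|X) = 1.5000 + 1.5515 = 3.0515 bits
  H(X,Y) = 3.0516 bits
✓ Chain rule verified (Δ = 0.0001 is 4-dp rounding noise: each of the three values was rounded independently).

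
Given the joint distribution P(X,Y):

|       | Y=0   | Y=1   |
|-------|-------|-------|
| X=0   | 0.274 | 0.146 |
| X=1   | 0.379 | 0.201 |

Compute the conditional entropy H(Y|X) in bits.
0.9314 bits

H(Y|X) = H(X,Y) - H(X)

H(X,Y) = -Σ_{x,y} P(x,y) log₂ P(x,y). Per-cell terms -P(x,y)·log₂P(x,y):
  X=0: 0.511764, 0.405290
  X=1: 0.530498, 0.465261
Sum of the 4 terms: H(X,Y) = 1.91281 bits

Marginal of X (row sums):
  P(X=0) = 0.274 + 0.146 = 0.420
  P(X=1) = 0.379 + 0.201 = 0.580
H(X) = -[0.420·log₂(0.420) + 0.580·log₂(0.580)]
  = 0.525646 + 0.455808 = 0.98145 bits

H(Y|X) = H(X,Y) - H(X) = 1.91281 - 0.98145 = 0.9314 bits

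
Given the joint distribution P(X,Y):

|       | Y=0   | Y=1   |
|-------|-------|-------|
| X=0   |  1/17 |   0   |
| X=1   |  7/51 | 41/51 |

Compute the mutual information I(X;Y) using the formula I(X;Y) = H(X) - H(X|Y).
0.1500 bits

I(X;Y) = H(X) - H(X|Y)

Marginal of X (row sums):
  P(X=0) = 1/17 + 0 = 1/17
  P(X=1) = 7/51 + 41/51 = 16/17
H(X) = -[(1/17)·log₂(1/17) + (16/17)·log₂(16/17)]
  = 0.24044 + 0.08232 = 0.3228 bits

Marginal of Y (column sums):
  P(Y=0) = 1/17 + 7/51 = 10/51
  P(Y=1) = 0 + 41/51 = 41/51
H(X|Y) = Σ_y P(y)·H(X|Y=y):
  Y=0: P(Y=0) = 10/51, P(X|Y=0) = (3/10, 7/10) → H(X|Y=0) = 0.88129
  Y=1: P(Y=1) = 41/51, P(X|Y=1) = (0, 1) → H(X|Y=1) = 0.00000
H(X|Y) = (10/51)·0.88129 + (41/51)·0.00000 = 0.1728 bits

I(X;Y) = H(X) - H(X|Y) = 0.3228 - 0.1728 = 0.1500 bits

Cross-check via I(X;Y) = H(X) + H(Y) - H(X,Y): computing H(Y) from the column sums and H(X,Y) from the 4 cells in the same way gives H(Y) = 0.7140 bits and H(X,Y) = 0.8868 bits, so
I(X;Y) = 0.3228 + 0.7140 - 0.8868 = 0.1500 bits ✓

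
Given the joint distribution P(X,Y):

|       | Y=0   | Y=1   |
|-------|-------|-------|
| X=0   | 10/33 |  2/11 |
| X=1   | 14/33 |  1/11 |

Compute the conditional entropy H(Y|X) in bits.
0.8091 bits

H(Y|X) = H(X,Y) - H(X)

H(X,Y) = -Σ_{x,y} P(x,y) log₂ P(x,y). Per-cell terms -P(x,y)·log₂P(x,y):
  X=0: 0.52196, 0.44717
  X=1: 0.52480, 0.31449
Sum of the 4 terms: H(X,Y) = 1.8084 bits

Marginal of X (row sums):
  P(X=0) = 10/33 + 2/11 = 16/33
  P(X=1) = 14/33 + 1/11 = 17/33
H(X) = -[(16/33)·log₂(16/33) + (17/33)·log₂(17/33)]
  = 0.50637 + 0.49296 = 0.9993 bits

H(Y|X) = H(X,Y) - H(X) = 1.8084 - 0.9993 = 0.8091 bits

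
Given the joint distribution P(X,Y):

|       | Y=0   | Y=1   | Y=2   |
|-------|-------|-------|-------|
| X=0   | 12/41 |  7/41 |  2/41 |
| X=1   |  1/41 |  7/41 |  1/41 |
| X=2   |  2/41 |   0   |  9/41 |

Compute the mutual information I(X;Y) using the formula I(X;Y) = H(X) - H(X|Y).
0.5064 bits

I(X;Y) = H(X) - H(X|Y)

Marginal of X (row sums):
  P(X=0) = 12/41 + 7/41 + 2/41 = 21/41
  P(X=1) = 1/41 + 7/41 + 1/41 = 9/41
  P(X=2) = 2/41 + 0 + 9/41 = 11/41
H(X) = -[(21/41)·log₂(21/41) + (9/41)·log₂(9/41) + (11/41)·log₂(11/41)]
  = 0.49439 + 0.48021 + 0.50925 = 1.48385 bits

Marginal of Y (column sums):
  P(Y=0) = 12/41 + 1/41 + 2/41 = 15/41
  P(Y=1) = 7/41 + 7/41 + 0 = 14/41
  P(Y=2) = 2/41 + 1/41 + 9/41 = 12/41
H(X|Y) = Σ_y P(y)·H(X|Y=y):
  Y=0: P(Y=0) = 15/41, P(X|Y=0) = (4/5, 1/15, 2/15) → H(X|Y=0) = 0.90559
  Y=1: P(Y=1) = 14/41, P(X|Y=1) = (1/2, 1/2, 0) → H(X|Y=1) = 1.00000
  Y=2: P(Y=2) = 12/41, P(X|Y=2) = (1/6, 1/12, 3/4) → H(X|Y=2) = 1.04085
H(X|Y) = (15/41)·0.90559 + (14/41)·1.00000 + (12/41)·1.04085 = 0.97742 bits

I(X;Y) = H(X) - H(X|Y) = 1.48385 - 0.97742 = 0.5064 bits

Cross-check via I(X;Y) = H(X) + H(Y) - H(X,Y): computing H(Y) from the column sums and H(X,Y) from the 9 cells in the same way gives H(Y) = 1.57887 bits and H(X,Y) = 2.55629 bits, so
I(X;Y) = 1.48385 + 1.57887 - 2.55629 = 0.5064 bits ✓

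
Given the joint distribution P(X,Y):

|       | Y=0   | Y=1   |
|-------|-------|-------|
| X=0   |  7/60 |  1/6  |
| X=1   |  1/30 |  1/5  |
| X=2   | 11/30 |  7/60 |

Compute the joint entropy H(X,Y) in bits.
2.3127 bits

H(X,Y) = -Σ_{x,y} P(x,y) log₂ P(x,y). Per-cell terms -P(x,y)·log₂P(x,y):
  X=0: 0.3616, 0.4308
  X=1: 0.1636, 0.4644
  X=2: 0.5307, 0.3616
Sum of the 6 terms: H(X,Y) = 2.3127 bits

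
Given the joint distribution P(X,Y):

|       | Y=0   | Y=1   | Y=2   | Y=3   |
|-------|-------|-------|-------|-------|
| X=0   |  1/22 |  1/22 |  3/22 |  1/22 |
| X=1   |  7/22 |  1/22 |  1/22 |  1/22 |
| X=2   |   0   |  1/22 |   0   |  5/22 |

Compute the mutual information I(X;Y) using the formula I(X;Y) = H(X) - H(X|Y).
0.6127 bits

I(X;Y) = H(X) - H(X|Y)

Marginal of X (row sums):
  P(X=0) = 1/22 + 1/22 + 3/22 + 1/22 = 3/11
  P(X=1) = 7/22 + 1/22 + 1/22 + 1/22 = 5/11
  P(X=2) = 0 + 1/22 + 0 + 5/22 = 3/11
H(X) = -[(3/11)·log₂(3/11) + (5/11)·log₂(5/11) + (3/11)·log₂(3/11)]
  = 0.51122 + 0.51705 + 0.51122 = 1.5395 bits

Marginal of Y (column sums):
  P(Y=0) = 1/22 + 7/22 + 0 = 4/11
  P(Y=1) = 1/22 + 1/22 + 1/22 = 3/22
  P(Y=2) = 3/22 + 1/22 + 0 = 2/11
  P(Y=3) = 1/22 + 1/22 + 5/22 = 7/22
H(X|Y) = Σ_y P(y)·H(X|Y=y):
  Y=0: P(Y=0) = 4/11, P(X|Y=0) = (1/8, 7/8, 0) → H(X|Y=0) = 0.54356
  Y=1: P(Y=1) = 3/22, P(X|Y=1) = (1/3, 1/3, 1/3) → H(X|Y=1) = 1.58496
  Y=2: P(Y=2) = 2/11, P(X|Y=2) = (3/4, 1/4, 0) → H(X|Y=2) = 0.81128
  Y=3: P(Y=3) = 7/22, P(X|Y=3) = (1/7, 1/7, 5/7) → H(X|Y=3) = 1.14883
H(X|Y) = (4/11)·0.54356 + (3/22)·1.58496 + (2/11)·0.81128 + (7/22)·1.14883 = 0.9268 bits

I(X;Y) = H(X) - H(X|Y) = 1.5395 - 0.9268 = 0.6127 bits

Cross-check via I(X;Y) = H(X) + H(Y) - H(X,Y): computing H(Y) from the column sums and H(X,Y) from the 12 cells in the same way gives H(Y) = 1.8955 bits and H(X,Y) = 2.8223 bits, so
I(X;Y) = 1.5395 + 1.8955 - 2.8223 = 0.6127 bits ✓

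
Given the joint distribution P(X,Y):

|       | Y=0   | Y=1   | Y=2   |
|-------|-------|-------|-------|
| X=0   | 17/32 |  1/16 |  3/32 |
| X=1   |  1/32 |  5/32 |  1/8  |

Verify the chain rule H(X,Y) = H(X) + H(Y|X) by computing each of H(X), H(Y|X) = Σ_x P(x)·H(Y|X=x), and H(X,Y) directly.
H(X) = 0.8960 bits, H(Y|X) = 1.1086 bits, H(X,Y) = 2.0046 bits

Marginal of X (row sums):
  P(X=0) = 17/32 + 1/16 + 3/32 = 11/16
  P(X=1) = 1/32 + 5/32 + 1/8 = 5/16
H(X) = -[(11/16)·log₂(11/16) + (5/16)·log₂(5/16)]
  = 0.3716 + 0.5244 = 0.8960 bits

H(Y|X) = Σ_x P(x)·H(Y|X=x):
  X=0: P(X=0) = 11/16, P(Y|X=0) = (17/22, 1/11, 3/22) → H(Y|X=0) = 0.9939
  X=1: P(X=1) = 5/16, P(Y|X=1) = (1/10, 1/2, 2/5) → H(Y|X=1) = 1.3610
H(Y|X) = (11/16)·0.9939 + (5/16)·1.3610 = 1.1086 bits

H(X,Y) = -Σ_{x,y} P(x,y) log₂ P(x,y). Per-cell terms -P(x,y)·log₂P(x,y):
  X=0: 0.4848, 0.2500, 0.3202
  X=1: 0.1562, 0.4184, 0.3750
Sum of the 6 terms: H(X,Y) = 2.0046 bits

Chain rule check:
  H(X) + H(Y|X) = 0.8960 + 1.1086 = 2.0046 bits
  H(X,Y) = 2.0046 bits
✓ Chain rule verified.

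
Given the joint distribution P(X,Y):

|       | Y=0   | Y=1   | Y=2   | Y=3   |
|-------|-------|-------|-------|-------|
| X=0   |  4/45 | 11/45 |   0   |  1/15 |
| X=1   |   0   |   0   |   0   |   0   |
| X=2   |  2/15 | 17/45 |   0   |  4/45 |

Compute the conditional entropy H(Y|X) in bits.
1.3252 bits

H(Y|X) = H(X,Y) - H(X)

H(X,Y) = -Σ_{x,y} P(x,y) log₂ P(x,y). Per-cell terms -P(x,y)·log₂P(x,y):
  X=0: 0.3104, 0.4968, 0.0000, 0.2605
  X=1: 0.0000, 0.0000, 0.0000, 0.0000
  X=2: 0.3876, 0.5305, 0.0000, 0.3104
  (cells with P = 0 contribute 0)
Sum of the 12 terms: H(X,Y) = 2.2962 bits

Marginal of X (row sums):
  P(X=0) = 4/45 + 11/45 + 0 + 1/15 = 2/5
  P(X=1) = 0 + 0 + 0 + 0 = 0
  P(X=2) = 2/15 + 17/45 + 0 + 4/45 = 3/5
H(X) = -[(2/5)·log₂(2/5) + (3/5)·log₂(3/5)]   (outcomes with P = 0 contribute 0)
  = 0.5288 + 0.4422 = 0.9710 bits

H(Y|X) = H(X,Y) - H(X) = 2.2962 - 0.9710 = 1.3252 bits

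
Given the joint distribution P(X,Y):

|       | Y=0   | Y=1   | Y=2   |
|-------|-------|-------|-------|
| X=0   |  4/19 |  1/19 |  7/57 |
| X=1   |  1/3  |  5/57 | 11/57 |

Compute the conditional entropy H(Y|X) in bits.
1.4006 bits

H(Y|X) = H(X,Y) - H(X)

H(X,Y) = -Σ_{x,y} P(x,y) log₂ P(x,y). Per-cell terms -P(x,y)·log₂P(x,y):
  X=0: 0.4732, 0.2236, 0.3716
  X=1: 0.5283, 0.3080, 0.4580
Sum of the 6 terms: H(X,Y) = 2.3627 bits

Marginal of X (row sums):
  P(X=0) = 4/19 + 1/19 + 7/57 = 22/57
  P(X=1) = 1/3 + 5/57 + 11/57 = 35/57
H(X) = -[(22/57)·log₂(22/57) + (35/57)·log₂(35/57)]
  = 0.5301 + 0.4320 = 0.9621 bits

H(Y|X) = H(X,Y) - H(X) = 2.3627 - 0.9621 = 1.4006 bits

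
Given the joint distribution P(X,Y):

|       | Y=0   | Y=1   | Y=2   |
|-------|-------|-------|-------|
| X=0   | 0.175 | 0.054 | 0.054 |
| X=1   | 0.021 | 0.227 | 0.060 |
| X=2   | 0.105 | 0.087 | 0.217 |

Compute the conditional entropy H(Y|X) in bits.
1.3010 bits

H(Y|X) = H(X,Y) - H(X)

H(X,Y) = -Σ_{x,y} P(x,y) log₂ P(x,y). Per-cell terms -P(x,y)·log₂P(x,y):
  X=0: 0.4401, 0.2274, 0.2274
  X=1: 0.1170, 0.4856, 0.2435
  X=2: 0.3414, 0.3065, 0.4783
Sum of the 9 terms: H(X,Y) = 2.8672 bits

Marginal of X (row sums):
  P(X=0) = 0.175 + 0.054 + 0.054 = 0.283
  P(X=1) = 0.021 + 0.227 + 0.060 = 0.308
  P(X=2) = 0.105 + 0.087 + 0.217 = 0.409
H(X) = -[0.283·log₂(0.283) + 0.308·log₂(0.308) + 0.409·log₂(0.409)]
  = 0.5154 + 0.5233 + 0.5275 = 1.5662 bits

H(Y|X) = H(X,Y) - H(X) = 2.8672 - 1.5662 = 1.3010 bits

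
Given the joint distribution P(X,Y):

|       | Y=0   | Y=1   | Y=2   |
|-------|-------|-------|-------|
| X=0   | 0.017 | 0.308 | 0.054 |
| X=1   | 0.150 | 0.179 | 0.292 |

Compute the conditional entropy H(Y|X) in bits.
1.2667 bits

H(Y|X) = H(X,Y) - H(X)

H(X,Y) = -Σ_{x,y} P(x,y) log₂ P(x,y). Per-cell terms -P(x,y)·log₂P(x,y):
  X=0: 0.0999, 0.5233, 0.2274
  X=1: 0.4105, 0.4443, 0.5186
Sum of the 6 terms: H(X,Y) = 2.2240 bits

Marginal of X (row sums):
  P(X=0) = 0.017 + 0.308 + 0.054 = 0.379
  P(X=1) = 0.150 + 0.179 + 0.292 = 0.621
H(X) = -[0.379·log₂(0.379) + 0.621·log₂(0.621)]
  = 0.5305 + 0.4268 = 0.9573 bits

H(Y|X) = H(X,Y) - H(X) = 2.2240 - 0.9573 = 1.2667 bits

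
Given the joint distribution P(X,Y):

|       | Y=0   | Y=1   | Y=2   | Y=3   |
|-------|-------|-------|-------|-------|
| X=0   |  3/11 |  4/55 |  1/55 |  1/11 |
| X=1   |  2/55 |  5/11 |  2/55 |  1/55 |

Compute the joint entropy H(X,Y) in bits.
2.1757 bits

H(X,Y) = -Σ_{x,y} P(x,y) log₂ P(x,y). Per-cell terms -P(x,y)·log₂P(x,y):
  X=0: 0.5112, 0.2750, 0.1051, 0.3145
  X=1: 0.1739, 0.5170, 0.1739, 0.1051
Sum of the 8 terms: H(X,Y) = 2.1757 bits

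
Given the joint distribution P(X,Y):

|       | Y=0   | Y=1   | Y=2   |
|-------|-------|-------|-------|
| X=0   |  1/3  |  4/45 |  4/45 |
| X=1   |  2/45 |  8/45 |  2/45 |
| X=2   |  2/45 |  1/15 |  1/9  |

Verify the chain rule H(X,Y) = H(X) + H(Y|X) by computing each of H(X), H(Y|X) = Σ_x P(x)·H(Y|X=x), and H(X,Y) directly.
H(X) = 1.4856 bits, H(Y|X) = 1.3181 bits, H(X,Y) = 2.8037 bits

Marginal of X (row sums):
  P(X=0) = 1/3 + 4/45 + 4/45 = 23/45
  P(X=1) = 2/45 + 8/45 + 2/45 = 4/15
  P(X=2) = 2/45 + 1/15 + 1/9 = 2/9
H(X) = -[(23/45)·log₂(23/45) + (4/15)·log₂(4/15) + (2/9)·log₂(2/9)]
  = 0.49490 + 0.50850 + 0.48221 = 1.4856 bits

H(Y|X) = Σ_x P(x)·H(Y|X=x):
  X=0: P(X=0) = 23/45, P(Y|X=0) = (15/23, 4/23, 4/23) → H(Y|X=0) = 1.27994
  X=1: P(X=1) = 4/15, P(Y|X=1) = (1/6, 2/3, 1/6) → H(Y|X=1) = 1.25163
  X=2: P(X=2) = 2/9, P(Y|X=2) = (1/5, 3/10, 1/2) → H(Y|X=2) = 1.48548
H(Y|X) = (23/45)·1.27994 + (4/15)·1.25163 + (2/9)·1.48548 = 1.3181 bits

H(X,Y) = -Σ_{x,y} P(x,y) log₂ P(x,y). Per-cell terms -P(x,y)·log₂P(x,y):
  X=0: 0.52832, 0.31039, 0.31039
  X=1: 0.19964, 0.44300, 0.19964
  X=2: 0.19964, 0.26046, 0.35221
Sum of the 9 terms: H(X,Y) = 2.8037 bits

Chain rule check:
  H(X) + H(Y|X) = 1.4856 + 1.3181 = 2.8037 bits
  H(X,Y) = 2.8037 bits
✓ Chain rule verified.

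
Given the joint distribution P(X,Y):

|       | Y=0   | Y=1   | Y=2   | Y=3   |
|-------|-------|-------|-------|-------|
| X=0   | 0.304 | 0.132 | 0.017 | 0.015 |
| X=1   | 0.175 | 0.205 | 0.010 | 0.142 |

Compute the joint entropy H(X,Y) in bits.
2.4737 bits

H(X,Y) = -Σ_{x,y} P(x,y) log₂ P(x,y). Per-cell terms -P(x,y)·log₂P(x,y):
  X=0: 0.5222, 0.3856, 0.0999, 0.0909
  X=1: 0.4401, 0.4687, 0.0664, 0.3999
Sum of the 8 terms: H(X,Y) = 2.4737 bits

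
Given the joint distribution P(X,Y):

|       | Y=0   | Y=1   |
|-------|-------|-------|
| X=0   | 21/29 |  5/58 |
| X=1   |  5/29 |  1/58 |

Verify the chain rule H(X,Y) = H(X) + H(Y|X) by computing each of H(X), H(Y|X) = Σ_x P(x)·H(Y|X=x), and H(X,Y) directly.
H(X) = 0.7007 bits, H(Y|X) = 0.4795 bits, H(X,Y) = 1.1803 bits

Marginal of X (row sums):
  P(X=0) = 21/29 + 5/58 = 47/58
  P(X=1) = 5/29 + 1/58 = 11/58
H(X) = -[(47/58)·log₂(47/58) + (11/58)·log₂(11/58)]
  = 0.245852 + 0.454897 = 0.7007 bits

H(Y|X) = Σ_x P(x)·H(Y|X=x):
  X=0: P(X=0) = 47/58, P(Y|X=0) = (42/47, 5/47) → H(Y|X=0) = 0.488909
  X=1: P(X=1) = 11/58, P(Y|X=1) = (10/11, 1/11) → H(Y|X=1) = 0.439497
H(Y|X) = (47/58)·0.488909 + (11/58)·0.439497 = 0.4795 bits

H(X,Y) = -Σ_{x,y} P(x,y) log₂ P(x,y). Per-cell terms -P(x,y)·log₂P(x,y):
  X=0: 0.337205, 0.304832
  X=1: 0.437251, 0.101000
Sum of the 4 terms: H(X,Y) = 1.1803 bits

Chain rule check:
  H(X) + H(Y|X) = 0.7007 + 0.4795 = 1.1802 bits
  H(X,Y) = 1.1803 bits
✓ Chain rule verified (Δ = 0.0001 is 4-dp rounding noise: each of the three values was rounded independently).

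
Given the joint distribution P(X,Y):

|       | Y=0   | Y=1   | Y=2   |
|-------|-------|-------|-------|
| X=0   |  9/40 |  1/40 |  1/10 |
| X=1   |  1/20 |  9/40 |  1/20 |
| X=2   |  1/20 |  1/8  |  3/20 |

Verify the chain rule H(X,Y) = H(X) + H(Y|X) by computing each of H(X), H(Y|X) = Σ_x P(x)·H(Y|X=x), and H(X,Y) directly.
H(X) = 1.5841 bits, H(Y|X) = 1.2834 bits, H(X,Y) = 2.8675 bits

Marginal of X (row sums):
  P(X=0) = 9/40 + 1/40 + 1/10 = 7/20
  P(X=1) = 1/20 + 9/40 + 1/20 = 13/40
  P(X=2) = 1/20 + 1/8 + 3/20 = 13/40
H(X) = -[(7/20)·log₂(7/20) + (13/40)·log₂(13/40) + (13/40)·log₂(13/40)]
  = 0.53010 + 0.52698 + 0.52698 = 1.5841 bits

H(Y|X) = Σ_x P(x)·H(Y|X=x):
  X=0: P(X=0) = 7/20, P(Y|X=0) = (9/14, 1/14, 2/7) → H(Y|X=0) = 1.19812
  X=1: P(X=1) = 13/40, P(Y|X=1) = (2/13, 9/13, 2/13) → H(Y|X=1) = 1.19818
  X=2: P(X=2) = 13/40, P(Y|X=2) = (2/13, 5/13, 6/13) → H(Y|X=2) = 1.46048
H(Y|X) = (7/20)·1.19812 + (13/40)·1.19818 + (13/40)·1.46048 = 1.2834 bits

H(X,Y) = -Σ_{x,y} P(x,y) log₂ P(x,y). Per-cell terms -P(x,y)·log₂P(x,y):
  X=0: 0.48420, 0.13305, 0.33219
  X=1: 0.21610, 0.48420, 0.21610
  X=2: 0.21610, 0.37500, 0.41054
Sum of the 9 terms: H(X,Y) = 2.8675 bits

Chain rule check:
  H(X) + H(Y|X) = 1.5841 + 1.2834 = 2.8675 bits
  H(X,Y) = 2.8675 bits
✓ Chain rule verified.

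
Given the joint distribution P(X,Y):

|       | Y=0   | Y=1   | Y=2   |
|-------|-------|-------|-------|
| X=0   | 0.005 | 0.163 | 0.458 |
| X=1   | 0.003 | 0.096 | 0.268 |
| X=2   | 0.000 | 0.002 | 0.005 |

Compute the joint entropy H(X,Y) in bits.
1.8957 bits

H(X,Y) = -Σ_{x,y} P(x,y) log₂ P(x,y). Per-cell terms -P(x,y)·log₂P(x,y):
  X=0: 0.0382, 0.4266, 0.5160
  X=1: 0.0251, 0.3246, 0.5091
  X=2: 0.0000, 0.0179, 0.0382
  (cells with P = 0 contribute 0)
Sum of the 9 terms: H(X,Y) = 1.8957 bits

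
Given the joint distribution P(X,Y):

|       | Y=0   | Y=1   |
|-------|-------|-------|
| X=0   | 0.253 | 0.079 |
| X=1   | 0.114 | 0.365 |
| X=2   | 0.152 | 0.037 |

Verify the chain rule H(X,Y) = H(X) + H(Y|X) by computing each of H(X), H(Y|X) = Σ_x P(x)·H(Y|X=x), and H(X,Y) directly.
H(X) = 1.4910 bits, H(Y|X) = 0.7769 bits, H(X,Y) = 2.2679 bits

Marginal of X (row sums):
  P(X=0) = 0.253 + 0.079 = 0.332
  P(X=1) = 0.114 + 0.365 = 0.479
  P(X=2) = 0.152 + 0.037 = 0.189
H(X) = -[0.332·log₂(0.332) + 0.479·log₂(0.479) + 0.189·log₂(0.189)]
  = 0.528127 + 0.508651 + 0.454269 = 1.4910 bits

H(Y|X) = Σ_x P(x)·H(Y|X=x):
  X=0: P(X=0) = 0.332, P(Y|X=0) = (253/332, 79/332) → H(Y|X=0) = 0.791618
  X=1: P(X=1) = 0.479, P(Y|X=1) = (114/479, 365/479) → H(Y|X=1) = 0.791691
  X=2: P(X=2) = 0.189, P(Y|X=2) = (152/189, 37/189) → H(Y|X=2) = 0.713381
H(Y|X) = 0.332·0.791618 + 0.479·0.791691 + 0.189·0.713381 = 0.7769 bits

H(X,Y) = -Σ_{x,y} P(x,y) log₂ P(x,y). Per-cell terms -P(x,y)·log₂P(x,y):
  X=0: 0.501646, 0.289298
  X=1: 0.357150, 0.530722
  X=2: 0.413114, 0.175984
Sum of the 6 terms: H(X,Y) = 2.2679 bits

Chain rule check:
  H(X) + H(Y|X) = 1.4910 + 0.7769 = 2.2679 bits
  H(X,Y) = 2.2679 bits
✓ Chain rule verified.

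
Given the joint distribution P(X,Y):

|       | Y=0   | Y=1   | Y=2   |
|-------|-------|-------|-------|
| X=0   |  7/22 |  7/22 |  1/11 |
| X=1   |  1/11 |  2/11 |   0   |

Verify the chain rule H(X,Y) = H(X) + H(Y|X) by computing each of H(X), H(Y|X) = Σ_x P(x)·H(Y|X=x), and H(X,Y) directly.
H(X) = 0.8454 bits, H(Y|X) = 1.2821 bits, H(X,Y) = 2.1275 bits

Marginal of X (row sums):
  P(X=0) = 7/22 + 7/22 + 1/11 = 8/11
  P(X=1) = 1/11 + 2/11 + 0 = 3/11
H(X) = -[(8/11)·log₂(8/11) + (3/11)·log₂(3/11)]
  = 0.334132 + 0.511219 = 0.8454 bits

H(Y|X) = Σ_x P(x)·H(Y|X=x):
  X=0: P(X=0) = 8/11, P(Y|X=0) = (7/16, 7/16, 1/8) → H(Y|X=0) = 1.418564
  X=1: P(X=1) = 3/11, P(Y|X=1) = (1/3, 2/3, 0) → H(Y|X=1) = 0.918296
H(Y|X) = (8/11)·1.418564 + (3/11)·0.918296 = 1.2821 bits

H(X,Y) = -Σ_{x,y} P(x,y) log₂ P(x,y). Per-cell terms -P(x,y)·log₂P(x,y):
  X=0: 0.525661, 0.525661, 0.314494
  X=1: 0.314494, 0.447169, 0.000000
  (cells with P = 0 contribute 0)
Sum of the 6 terms: H(X,Y) = 2.1275 bits

Chain rule check:
  H(X) + H(Y|X) = 0.8454 + 1.2821 = 2.1275 bits
  H(X,Y) = 2.1275 bits
✓ Chain rule verified.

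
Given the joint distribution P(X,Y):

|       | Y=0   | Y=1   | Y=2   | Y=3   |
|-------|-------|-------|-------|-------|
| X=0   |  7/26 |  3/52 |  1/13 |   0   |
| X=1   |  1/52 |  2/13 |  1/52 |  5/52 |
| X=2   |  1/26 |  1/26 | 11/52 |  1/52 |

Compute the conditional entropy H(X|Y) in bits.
1.0266 bits

H(X|Y) = H(X,Y) - H(Y)

H(X,Y) = -Σ_{x,y} P(x,y) log₂ P(x,y). Per-cell terms -P(x,y)·log₂P(x,y):
  X=0: 0.5097, 0.2374, 0.2846, 0.0000
  X=1: 0.1096, 0.4155, 0.1096, 0.3249
  X=2: 0.1808, 0.1808, 0.4741, 0.1096
  (cells with P = 0 contribute 0)
Sum of the 12 terms: H(X,Y) = 2.9366 bits

Marginal of Y (column sums):
  P(Y=0) = 7/26 + 1/52 + 1/26 = 17/52
  P(Y=1) = 3/52 + 2/13 + 1/26 = 1/4
  P(Y=2) = 1/13 + 1/52 + 11/52 = 4/13
  P(Y=3) = 0 + 5/52 + 1/52 = 3/26
H(Y) = -[(17/52)·log₂(17/52) + (1/4)·log₂(1/4) + (4/13)·log₂(4/13) + (3/26)·log₂(3/26)]
  = 0.5273 + 0.5000 + 0.5232 + 0.3595 = 1.9100 bits

H(X|Y) = H(X,Y) - H(Y) = 2.9366 - 1.9100 = 1.0266 bits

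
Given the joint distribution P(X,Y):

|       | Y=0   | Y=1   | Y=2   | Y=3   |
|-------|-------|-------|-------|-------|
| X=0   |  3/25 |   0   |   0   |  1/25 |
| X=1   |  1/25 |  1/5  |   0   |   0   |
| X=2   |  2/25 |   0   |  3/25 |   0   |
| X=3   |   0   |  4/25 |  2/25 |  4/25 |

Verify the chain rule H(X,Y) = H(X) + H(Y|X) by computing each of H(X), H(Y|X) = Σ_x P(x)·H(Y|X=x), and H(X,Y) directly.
H(X) = 1.9103 bits, H(Y|X) = 1.0888 bits, H(X,Y) = 2.9991 bits

Marginal of X (row sums):
  P(X=0) = 3/25 + 0 + 0 + 1/25 = 4/25
  P(X=1) = 1/25 + 1/5 + 0 + 0 = 6/25
  P(X=2) = 2/25 + 0 + 3/25 + 0 = 1/5
  P(X=3) = 0 + 4/25 + 2/25 + 4/25 = 2/5
H(X) = -[(4/25)·log₂(4/25) + (6/25)·log₂(6/25) + (1/5)·log₂(1/5) + (2/5)·log₂(2/5)]
  = 0.42302 + 0.49413 + 0.46439 + 0.52877 = 1.9103 bits

H(Y|X) = Σ_x P(x)·H(Y|X=x):
  X=0: P(X=0) = 4/25, P(Y|X=0) = (3/4, 0, 0, 1/4) → H(Y|X=0) = 0.81128
  X=1: P(X=1) = 6/25, P(Y|X=1) = (1/6, 5/6, 0, 0) → H(Y|X=1) = 0.65002
  X=2: P(X=2) = 1/5, P(Y|X=2) = (2/5, 0, 3/5, 0) → H(Y|X=2) = 0.97095
  X=3: P(X=3) = 2/5, P(Y|X=3) = (0, 2/5, 1/5, 2/5) → H(Y|X=3) = 1.52193
H(Y|X) = (4/25)·0.81128 + (6/25)·0.65002 + (1/5)·0.97095 + (2/5)·1.52193 = 1.0888 bits

H(X,Y) = -Σ_{x,y} P(x,y) log₂ P(x,y). Per-cell terms -P(x,y)·log₂P(x,y):
  X=0: 0.36707, 0.00000, 0.00000, 0.18575
  X=1: 0.18575, 0.46439, 0.00000, 0.00000
  X=2: 0.29151, 0.00000, 0.36707, 0.00000
  X=3: 0.00000, 0.42302, 0.29151, 0.42302
  (cells with P = 0 contribute 0)
Sum of the 16 terms: H(X,Y) = 2.9991 bits

Chain rule check:
  H(X) + H(Y|X) = 1.9103 + 1.0888 = 2.9991 bits
  H(X,Y) = 2.9991 bits
✓ Chain rule verified.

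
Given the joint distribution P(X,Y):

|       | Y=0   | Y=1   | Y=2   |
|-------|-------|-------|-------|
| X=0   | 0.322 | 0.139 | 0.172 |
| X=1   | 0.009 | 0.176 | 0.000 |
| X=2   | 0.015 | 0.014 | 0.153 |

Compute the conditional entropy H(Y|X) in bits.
1.1374 bits

H(Y|X) = H(X,Y) - H(X)

H(X,Y) = -Σ_{x,y} P(x,y) log₂ P(x,y). Per-cell terms -P(x,y)·log₂P(x,y):
  X=0: 0.52643, 0.39571, 0.43680
  X=1: 0.06116, 0.44112, 0.00000
  X=2: 0.09088, 0.08622, 0.41438
  (cells with P = 0 contribute 0)
Sum of the 9 terms: H(X,Y) = 2.4527 bits

Marginal of X (row sums):
  P(X=0) = 0.322 + 0.139 + 0.172 = 0.633
  P(X=1) = 0.009 + 0.176 + 0.000 = 0.185
  P(X=2) = 0.015 + 0.014 + 0.153 = 0.182
H(X) = -[0.633·log₂(0.633) + 0.185·log₂(0.185) + 0.182·log₂(0.182)]
  = 0.41760 + 0.45036 + 0.44735 = 1.3153 bits

H(Y|X) = H(X,Y) - H(X) = 2.4527 - 1.3153 = 1.1374 bits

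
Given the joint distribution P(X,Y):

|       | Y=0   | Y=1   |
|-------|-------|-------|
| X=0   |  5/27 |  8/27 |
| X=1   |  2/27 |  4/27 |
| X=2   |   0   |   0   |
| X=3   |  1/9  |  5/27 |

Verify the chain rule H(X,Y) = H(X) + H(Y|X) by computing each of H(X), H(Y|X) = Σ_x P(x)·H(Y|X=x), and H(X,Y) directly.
H(X) = 1.5099 bits, H(Y|X) = 0.9497 bits, H(X,Y) = 2.4595 bits

Marginal of X (row sums):
  P(X=0) = 5/27 + 8/27 = 13/27
  P(X=1) = 2/27 + 4/27 = 2/9
  P(X=2) = 0 + 0 = 0
  P(X=3) = 1/9 + 5/27 = 8/27
H(X) = -[(13/27)·log₂(13/27) + (2/9)·log₂(2/9) + (8/27)·log₂(8/27)]   (outcomes with P = 0 contribute 0)
  = 0.507697 + 0.482206 + 0.519967 = 1.5099 bits

H(Y|X) = Σ_x P(x)·H(Y|X=x):
  X=0: P(X=0) = 13/27, P(Y|X=0) = (5/13, 8/13) → H(Y|X=0) = 0.961237
  X=1: P(X=1) = 2/9, P(Y|X=1) = (1/3, 2/3) → H(Y|X=1) = 0.918296
  X=2: P(X=2) = 0 → contributes 0
  X=3: P(X=3) = 8/27, P(Y|X=3) = (3/8, 5/8) → H(Y|X=3) = 0.954434
H(Y|X) = (13/27)·0.961237 + (2/9)·0.918296 + (8/27)·0.954434 = 0.9497 bits

H(X,Y) = -Σ_{x,y} P(x,y) log₂ P(x,y). Per-cell terms -P(x,y)·log₂P(x,y):
  X=0: 0.450548, 0.519967
  X=1: 0.278140, 0.408131
  X=2: 0.000000, 0.000000
  X=3: 0.352214, 0.450548
  (cells with P = 0 contribute 0)
Sum of the 8 terms: H(X,Y) = 2.4595 bits

Chain rule check:
  H(X) + H(Y|X) = 1.5099 + 0.9497 = 2.4596 bits
  H(X,Y) = 2.4595 bits
✓ Chain rule verified (Δ = 0.0001 is 4-dp rounding noise: each of the three values was rounded independently).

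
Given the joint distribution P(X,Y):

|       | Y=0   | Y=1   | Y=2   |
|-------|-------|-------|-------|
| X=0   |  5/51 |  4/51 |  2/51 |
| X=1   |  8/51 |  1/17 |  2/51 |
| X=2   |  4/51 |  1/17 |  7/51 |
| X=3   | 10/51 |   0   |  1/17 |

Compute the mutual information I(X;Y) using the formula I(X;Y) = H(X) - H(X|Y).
0.1876 bits

I(X;Y) = H(X) - H(X|Y)

Marginal of X (row sums):
  P(X=0) = 5/51 + 4/51 + 2/51 = 11/51
  P(X=1) = 8/51 + 1/17 + 2/51 = 13/51
  P(X=2) = 4/51 + 1/17 + 7/51 = 14/51
  P(X=3) = 10/51 + 0 + 1/17 = 13/51
H(X) = -[(11/51)·log₂(11/51) + (13/51)·log₂(13/51) + (14/51)·log₂(14/51) + (13/51)·log₂(13/51)]
  = 0.477312 + 0.502663 + 0.511980 + 0.502663 = 1.99462 bits

Marginal of Y (column sums):
  P(Y=0) = 5/51 + 8/51 + 4/51 + 10/51 = 9/17
  P(Y=1) = 4/51 + 1/17 + 1/17 + 0 = 10/51
  P(Y=2) = 2/51 + 2/51 + 7/51 + 1/17 = 14/51
H(X|Y) = Σ_y P(y)·H(X|Y=y):
  Y=0: P(Y=0) = 9/17, P(X|Y=0) = (5/27, 8/27, 4/27, 10/27) → H(X|Y=0) = 1.909372
  Y=1: P(Y=1) = 10/51, P(X|Y=1) = (2/5, 3/10, 3/10, 0) → H(X|Y=1) = 1.570951
  Y=2: P(Y=2) = 14/51, P(X|Y=2) = (1/7, 1/7, 1/2, 3/14) → H(X|Y=2) = 1.778328
H(X|Y) = (9/17)·1.909372 + (10/51)·1.570951 + (14/51)·1.778328 = 1.80704 bits

I(X;Y) = H(X) - H(X|Y) = 1.99462 - 1.80704 = 0.1876 bits

Cross-check via I(X;Y) = H(X) + H(Y) - H(X,Y): computing H(Y) from the column sums and H(X,Y) from the 12 cells in the same way gives H(Y) = 1.45862 bits and H(X,Y) = 3.26566 bits, so
I(X;Y) = 1.99462 + 1.45862 - 3.26566 = 0.1876 bits ✓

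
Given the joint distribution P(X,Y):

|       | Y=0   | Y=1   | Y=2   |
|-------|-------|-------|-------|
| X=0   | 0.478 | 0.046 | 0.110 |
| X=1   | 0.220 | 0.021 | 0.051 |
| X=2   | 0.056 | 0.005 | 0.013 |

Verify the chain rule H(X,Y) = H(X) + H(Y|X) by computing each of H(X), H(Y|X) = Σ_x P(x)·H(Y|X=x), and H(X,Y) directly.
H(X) = 1.2134 bits, H(Y|X) = 1.0194 bits, H(X,Y) = 2.2328 bits

Marginal of X (row sums):
  P(X=0) = 0.478 + 0.046 + 0.110 = 0.634
  P(X=1) = 0.220 + 0.021 + 0.051 = 0.292
  P(X=2) = 0.056 + 0.005 + 0.013 = 0.074
H(X) = -[0.634·log₂(0.634) + 0.292·log₂(0.292) + 0.074·log₂(0.074)]
  = 0.41682 + 0.51858 + 0.27797 = 1.2134 bits

H(Y|X) = Σ_x P(x)·H(Y|X=x):
  X=0: P(X=0) = 0.634, P(Y|X=0) = (239/317, 23/317, 55/317) → H(Y|X=0) = 1.02025
  X=1: P(X=1) = 0.292, P(Y|X=1) = (55/73, 21/292, 51/292) → H(Y|X=1) = 1.02054
  X=2: P(X=2) = 0.074, P(Y|X=2) = (28/37, 5/74, 13/74) → H(Y|X=2) = 1.00773
H(Y|X) = 0.634·1.02025 + 0.292·1.02054 + 0.074·1.00773 = 1.0194 bits

H(X,Y) = -Σ_{x,y} P(x,y) log₂ P(x,y). Per-cell terms -P(x,y)·log₂P(x,y):
  X=0: 0.50903, 0.20434, 0.35029
  X=1: 0.48057, 0.11704, 0.21896
  X=2: 0.23287, 0.03822, 0.08145
Sum of the 9 terms: H(X,Y) = 2.2328 bits

Chain rule check:
  H(X) + H(Y|X) = 1.2134 + 1.0194 = 2.2328 bits
  H(X,Y) = 2.2328 bits
✓ Chain rule verified.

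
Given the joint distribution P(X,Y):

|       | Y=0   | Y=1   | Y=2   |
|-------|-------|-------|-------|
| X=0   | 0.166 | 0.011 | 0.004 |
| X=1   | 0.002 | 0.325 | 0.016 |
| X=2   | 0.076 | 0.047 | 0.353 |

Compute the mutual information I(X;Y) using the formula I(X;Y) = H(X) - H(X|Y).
0.8491 bits

I(X;Y) = H(X) - H(X|Y)

Marginal of X (row sums):
  P(X=0) = 0.166 + 0.011 + 0.004 = 0.181
  P(X=1) = 0.002 + 0.325 + 0.016 = 0.343
  P(X=2) = 0.076 + 0.047 + 0.353 = 0.476
H(X) = -[0.181·log₂(0.181) + 0.343·log₂(0.343) + 0.476·log₂(0.476)]
  = 0.4463 + 0.5295 + 0.5098 = 1.4856 bits

Marginal of Y (column sums):
  P(Y=0) = 0.166 + 0.002 + 0.076 = 0.244
  P(Y=1) = 0.011 + 0.325 + 0.047 = 0.383
  P(Y=2) = 0.004 + 0.016 + 0.353 = 0.373
H(X|Y) = Σ_y P(y)·H(X|Y=y):
  Y=0: P(Y=0) = 0.244, P(X|Y=0) = (83/122, 1/122, 19/61) → H(X|Y=0) = 0.9590
  Y=1: P(Y=1) = 0.383, P(X|Y=1) = (11/383, 325/383, 47/383) → H(X|Y=1) = 0.7195
  Y=2: P(Y=2) = 0.373, P(X|Y=2) = (4/373, 16/373, 353/373) → H(X|Y=2) = 0.3403
H(X|Y) = 0.244·0.9590 + 0.383·0.7195 + 0.373·0.3403 = 0.6365 bits

I(X;Y) = H(X) - H(X|Y) = 1.4856 - 0.6365 = 0.8491 bits

Cross-check via I(X;Y) = H(X) + H(Y) - H(X,Y): computing H(Y) from the column sums and H(X,Y) from the 9 cells in the same way gives H(Y) = 1.5575 bits and H(X,Y) = 2.1940 bits, so
I(X;Y) = 1.4856 + 1.5575 - 2.1940 = 0.8491 bits ✓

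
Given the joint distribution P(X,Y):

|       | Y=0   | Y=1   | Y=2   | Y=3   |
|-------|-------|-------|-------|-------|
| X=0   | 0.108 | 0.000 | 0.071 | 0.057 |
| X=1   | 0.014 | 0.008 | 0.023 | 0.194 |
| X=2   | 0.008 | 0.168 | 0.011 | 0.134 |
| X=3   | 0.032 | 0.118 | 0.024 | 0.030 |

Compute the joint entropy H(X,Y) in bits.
3.3312 bits

H(X,Y) = -Σ_{x,y} P(x,y) log₂ P(x,y). Per-cell terms -P(x,y)·log₂P(x,y):
  X=0: 0.3468, 0.0000, 0.2709, 0.2356
  X=1: 0.0862, 0.0557, 0.1252, 0.4590
  X=2: 0.0557, 0.4323, 0.0716, 0.3886
  X=3: 0.1589, 0.3638, 0.1291, 0.1518
  (cells with P = 0 contribute 0)
Sum of the 16 terms: H(X,Y) = 3.3312 bits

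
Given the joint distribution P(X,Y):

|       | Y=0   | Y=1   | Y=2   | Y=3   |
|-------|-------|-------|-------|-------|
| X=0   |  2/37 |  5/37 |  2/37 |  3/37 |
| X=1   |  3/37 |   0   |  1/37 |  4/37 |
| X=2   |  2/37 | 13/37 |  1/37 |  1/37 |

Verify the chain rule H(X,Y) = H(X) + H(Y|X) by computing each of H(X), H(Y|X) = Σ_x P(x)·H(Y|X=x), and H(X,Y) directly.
H(X) = 1.5201 bits, H(Y|X) = 1.4400 bits, H(X,Y) = 2.9601 bits

Marginal of X (row sums):
  P(X=0) = 2/37 + 5/37 + 2/37 + 3/37 = 12/37
  P(X=1) = 3/37 + 0 + 1/37 + 4/37 = 8/37
  P(X=2) = 2/37 + 13/37 + 1/37 + 1/37 = 17/37
H(X) = -[(12/37)·log₂(12/37) + (8/37)·log₂(8/37) + (17/37)·log₂(17/37)]
  = 0.5269 + 0.4777 + 0.5155 = 1.5201 bits

H(Y|X) = Σ_x P(x)·H(Y|X=x):
  X=0: P(X=0) = 12/37, P(Y|X=0) = (1/6, 5/12, 1/6, 1/4) → H(Y|X=0) = 1.8879
  X=1: P(X=1) = 8/37, P(Y|X=1) = (3/8, 0, 1/8, 1/2) → H(Y|X=1) = 1.4056
  X=2: P(X=2) = 17/37, P(Y|X=2) = (2/17, 13/17, 1/17, 1/17) → H(Y|X=2) = 1.1401
H(Y|X) = (12/37)·1.8879 + (8/37)·1.4056 + (17/37)·1.1401 = 1.4400 bits

H(X,Y) = -Σ_{x,y} P(x,y) log₂ P(x,y). Per-cell terms -P(x,y)·log₂P(x,y):
  X=0: 0.2275, 0.3902, 0.2275, 0.2939
  X=1: 0.2939, 0.0000, 0.1408, 0.3470
  X=2: 0.2275, 0.5302, 0.1408, 0.1408
  (cells with P = 0 contribute 0)
Sum of the 12 terms: H(X,Y) = 2.9601 bits

Chain rule check:
  H(X) + H(Y|X) = 1.5201 + 1.4400 = 2.9601 bits
  H(X,Y) = 2.9601 bits
✓ Chain rule verified.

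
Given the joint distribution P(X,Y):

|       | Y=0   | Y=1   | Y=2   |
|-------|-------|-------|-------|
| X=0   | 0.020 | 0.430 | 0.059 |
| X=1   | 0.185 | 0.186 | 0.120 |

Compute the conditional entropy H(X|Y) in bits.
0.8026 bits

H(X|Y) = H(X,Y) - H(Y)

H(X,Y) = -Σ_{x,y} P(x,y) log₂ P(x,y). Per-cell terms -P(x,y)·log₂P(x,y):
  X=0: 0.11288, 0.52356, 0.24091
  X=1: 0.45036, 0.45135, 0.36707
Sum of the 6 terms: H(X,Y) = 2.1461 bits

Marginal of Y (column sums):
  P(Y=0) = 0.020 + 0.185 = 0.205
  P(Y=1) = 0.430 + 0.186 = 0.616
  P(Y=2) = 0.059 + 0.120 = 0.179
H(Y) = -[0.205·log₂(0.205) + 0.616·log₂(0.616) + 0.179·log₂(0.179)]
  = 0.46869 + 0.43058 + 0.44427 = 1.3435 bits

H(X|Y) = H(X,Y) - H(Y) = 2.1461 - 1.3435 = 0.8026 bits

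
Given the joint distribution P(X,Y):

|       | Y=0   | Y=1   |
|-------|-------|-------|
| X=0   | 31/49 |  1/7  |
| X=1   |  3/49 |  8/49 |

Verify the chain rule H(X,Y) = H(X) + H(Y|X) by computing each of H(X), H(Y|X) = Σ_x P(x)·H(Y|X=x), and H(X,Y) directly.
H(X) = 0.7683 bits, H(Y|X) = 0.7243 bits, H(X,Y) = 1.4925 bits

Marginal of X (row sums):
  P(X=0) = 31/49 + 1/7 = 38/49
  P(X=1) = 3/49 + 8/49 = 11/49
H(X) = -[(38/49)·log₂(38/49) + (11/49)·log₂(11/49)]
  = 0.28444 + 0.48384 = 0.7683 bits

H(Y|X) = Σ_x P(x)·H(Y|X=x):
  X=0: P(X=0) = 38/49, P(Y|X=0) = (31/38, 7/38) → H(Y|X=0) = 0.68920
  X=1: P(X=1) = 11/49, P(Y|X=1) = (3/11, 8/11) → H(Y|X=1) = 0.84535
H(Y|X) = (38/49)·0.68920 + (11/49)·0.84535 = 0.7243 bits

H(X,Y) = -Σ_{x,y} P(x,y) log₂ P(x,y). Per-cell terms -P(x,y)·log₂P(x,y):
  X=0: 0.41788, 0.40105
  X=1: 0.24672, 0.42689
Sum of the 4 terms: H(X,Y) = 1.4925 bits

Chain rule check:
  H(X) + H(Y|X) = 0.7683 + 0.7243 = 1.4926 bits
  H(X,Y) = 1.4925 bits
✓ Chain rule verified (Δ = 0.0001 is 4-dp rounding noise: each of the three values was rounded independently).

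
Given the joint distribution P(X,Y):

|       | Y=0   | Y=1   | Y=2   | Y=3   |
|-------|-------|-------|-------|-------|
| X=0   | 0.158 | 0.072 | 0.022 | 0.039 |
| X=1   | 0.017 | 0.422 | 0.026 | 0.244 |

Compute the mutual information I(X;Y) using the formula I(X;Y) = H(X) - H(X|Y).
0.2821 bits

I(X;Y) = H(X) - H(X|Y)

Marginal of X (row sums):
  P(X=0) = 0.158 + 0.072 + 0.022 + 0.039 = 0.291
  P(X=1) = 0.017 + 0.422 + 0.026 + 0.244 = 0.709
H(X) = -[0.291·log₂(0.291) + 0.709·log₂(0.709)]
  = 0.5182 + 0.3518 = 0.8700 bits

Marginal of Y (column sums):
  P(Y=0) = 0.158 + 0.017 = 0.175
  P(Y=1) = 0.072 + 0.422 = 0.494
  P(Y=2) = 0.022 + 0.026 = 0.048
  P(Y=3) = 0.039 + 0.244 = 0.283
H(X|Y) = Σ_y P(y)·H(X|Y=y):
  Y=0: P(Y=0) = 0.175, P(X|Y=0) = (158/175, 17/175) → H(X|Y=0) = 0.4599
  Y=1: P(Y=1) = 0.494, P(X|Y=1) = (36/247, 211/247) → H(X|Y=1) = 0.5991
  Y=2: P(Y=2) = 0.048, P(X|Y=2) = (11/24, 13/24) → H(X|Y=2) = 0.9950
  Y=3: P(Y=3) = 0.283, P(X|Y=3) = (39/283, 244/283) → H(X|Y=3) = 0.5785
H(X|Y) = 0.175·0.4599 + 0.494·0.5991 + 0.048·0.9950 + 0.283·0.5785 = 0.5879 bits

I(X;Y) = H(X) - H(X|Y) = 0.8700 - 0.5879 = 0.2821 bits

Cross-check via I(X;Y) = H(X) + H(Y) - H(X,Y): computing H(Y) from the column sums and H(X,Y) from the 8 cells in the same way gives H(Y) = 1.6683 bits and H(X,Y) = 2.2562 bits, so
I(X;Y) = 0.8700 + 1.6683 - 2.2562 = 0.2821 bits ✓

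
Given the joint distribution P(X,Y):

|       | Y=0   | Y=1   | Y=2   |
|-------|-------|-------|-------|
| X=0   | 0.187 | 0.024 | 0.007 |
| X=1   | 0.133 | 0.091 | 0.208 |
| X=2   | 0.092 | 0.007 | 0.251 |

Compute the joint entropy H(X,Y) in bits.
2.6719 bits

H(X,Y) = -Σ_{x,y} P(x,y) log₂ P(x,y). Per-cell terms -P(x,y)·log₂P(x,y):
  X=0: 0.4523, 0.1291, 0.0501
  X=1: 0.3871, 0.3147, 0.4712
  X=2: 0.3167, 0.0501, 0.5006
Sum of the 9 terms: H(X,Y) = 2.6719 bits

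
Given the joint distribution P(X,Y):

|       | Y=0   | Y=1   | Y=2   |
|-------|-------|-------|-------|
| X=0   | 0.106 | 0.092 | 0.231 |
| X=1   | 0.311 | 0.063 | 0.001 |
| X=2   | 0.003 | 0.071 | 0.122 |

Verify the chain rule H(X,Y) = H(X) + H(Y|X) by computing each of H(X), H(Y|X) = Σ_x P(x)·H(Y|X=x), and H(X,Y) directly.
H(X) = 1.5152 bits, H(Y|X) = 1.0846 bits, H(X,Y) = 2.5999 bits

Marginal of X (row sums):
  P(X=0) = 0.106 + 0.092 + 0.231 = 0.429
  P(X=1) = 0.311 + 0.063 + 0.001 = 0.375
  P(X=2) = 0.003 + 0.071 + 0.122 = 0.196
H(X) = -[0.429·log₂(0.429) + 0.375·log₂(0.375) + 0.196·log₂(0.196)]
  = 0.52379 + 0.53064 + 0.46081 = 1.5152 bits

H(Y|X) = Σ_x P(x)·H(Y|X=x):
  X=0: P(X=0) = 0.429, P(Y|X=0) = (106/429, 92/429, 7/13) → H(Y|X=0) = 1.45560
  X=1: P(X=1) = 0.375, P(Y|X=1) = (311/375, 21/125, 1/375) → H(Y|X=1) = 0.67904
  X=2: P(X=2) = 0.196, P(Y|X=2) = (3/196, 71/196, 61/98) → H(Y|X=2) = 1.04871
H(Y|X) = 0.429·1.45560 + 0.375·0.67904 + 0.196·1.04871 = 1.0846 bits

H(X,Y) = -Σ_{x,y} P(x,y) log₂ P(x,y). Per-cell terms -P(x,y)·log₂P(x,y):
  X=0: 0.34321, 0.31668, 0.48834
  X=1: 0.52404, 0.25128, 0.00997
  X=2: 0.02514, 0.27094, 0.37028
Sum of the 9 terms: H(X,Y) = 2.5999 bits

Chain rule check:
  H(X) + H(Y|X) = 1.5152 + 1.0846 = 2.5998 bits
  H(X,Y) = 2.5999 bits
✓ Chain rule verified (Δ = 0.0001 is 4-dp rounding noise: each of the three values was rounded independently).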